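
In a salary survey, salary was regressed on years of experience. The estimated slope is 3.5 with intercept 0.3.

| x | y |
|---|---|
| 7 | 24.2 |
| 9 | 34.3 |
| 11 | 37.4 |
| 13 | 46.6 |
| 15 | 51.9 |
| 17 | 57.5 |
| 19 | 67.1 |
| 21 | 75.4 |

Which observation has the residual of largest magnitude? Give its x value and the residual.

x = 9, e = 2.5

x=7: ŷ = 0.3 + 3.5·7 = 24.8; e = 24.2 − 24.8 = -0.6
x=9: ŷ = 0.3 + 3.5·9 = 31.8; e = 34.3 − 31.8 = 2.5
x=11: ŷ = 0.3 + 3.5·11 = 38.8; e = 37.4 − 38.8 = -1.4
x=13: ŷ = 0.3 + 3.5·13 = 45.8; e = 46.6 − 45.8 = 0.8
x=15: ŷ = 0.3 + 3.5·15 = 52.8; e = 51.9 − 52.8 = -0.9
x=17: ŷ = 0.3 + 3.5·17 = 59.8; e = 57.5 − 59.8 = -2.3
x=19: ŷ = 0.3 + 3.5·19 = 66.8; e = 67.1 − 66.8 = 0.3
x=21: ŷ = 0.3 + 3.5·21 = 73.8; e = 75.4 − 73.8 = 1.6
Largest |e| is 2.5 at x = 9, residual 2.5.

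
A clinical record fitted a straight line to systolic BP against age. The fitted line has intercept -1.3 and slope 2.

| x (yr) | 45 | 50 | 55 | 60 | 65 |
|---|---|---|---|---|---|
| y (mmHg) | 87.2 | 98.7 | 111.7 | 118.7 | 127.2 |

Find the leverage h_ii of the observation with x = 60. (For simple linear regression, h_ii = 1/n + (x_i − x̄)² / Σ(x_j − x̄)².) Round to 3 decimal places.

h = 0.300

x̄ = (45 + 50 + 55 + 60 + 65)/5 = 55
Σ(x − x̄)² = 100 + 25 + 0 + 25 + 100 = 250
h = 1/5 + (5)²/250 = 0.2 + 0.1 = 0.300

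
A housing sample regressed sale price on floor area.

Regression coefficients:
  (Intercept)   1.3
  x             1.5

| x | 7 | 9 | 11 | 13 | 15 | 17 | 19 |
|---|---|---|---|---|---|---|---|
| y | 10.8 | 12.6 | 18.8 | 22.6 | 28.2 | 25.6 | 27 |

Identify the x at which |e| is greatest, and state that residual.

x = 15, e = 4.4

x=7: ŷ = 1.3 + 1.5·7 = 11.8; e = 10.8 − 11.8 = -1
x=9: ŷ = 1.3 + 1.5·9 = 14.8; e = 12.6 − 14.8 = -2.2
x=11: ŷ = 1.3 + 1.5·11 = 17.8; e = 18.8 − 17.8 = 1
x=13: ŷ = 1.3 + 1.5·13 = 20.8; e = 22.6 − 20.8 = 1.8
x=15: ŷ = 1.3 + 1.5·15 = 23.8; e = 28.2 − 23.8 = 4.4
x=17: ŷ = 1.3 + 1.5·17 = 26.8; e = 25.6 − 26.8 = -1.2
x=19: ŷ = 1.3 + 1.5·19 = 29.8; e = 27 − 29.8 = -2.8
Largest |e| is 4.4 at x = 15, residual 4.4.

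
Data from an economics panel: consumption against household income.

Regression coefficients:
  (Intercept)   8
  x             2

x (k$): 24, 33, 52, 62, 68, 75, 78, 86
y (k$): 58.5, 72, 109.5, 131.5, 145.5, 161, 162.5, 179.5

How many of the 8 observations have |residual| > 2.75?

x=24: ŷ = 8 + 2·24 = 56; r = 58.5 − 56 = 2.5
x=33: ŷ = 8 + 2·33 = 74; r = 72 − 74 = -2
x=52: ŷ = 8 + 2·52 = 112; r = 109.5 − 112 = -2.5
x=62: ŷ = 8 + 2·62 = 132; r = 131.5 − 132 = -0.5
x=68: ŷ = 8 + 2·68 = 144; r = 145.5 − 144 = 1.5
x=75: ŷ = 8 + 2·75 = 158; r = 161 − 158 = 3
x=78: ŷ = 8 + 2·78 = 164; r = 162.5 − 164 = -1.5
x=86: ŷ = 8 + 2·86 = 180; r = 179.5 − 180 = -0.5
|r| > 2.75: x=75 (|r|=3) → 1

1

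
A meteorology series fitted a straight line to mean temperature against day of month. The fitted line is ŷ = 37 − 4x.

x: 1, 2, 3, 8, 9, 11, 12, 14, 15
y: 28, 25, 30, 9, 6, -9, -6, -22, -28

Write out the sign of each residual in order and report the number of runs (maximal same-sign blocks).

5 runs

x=1: ŷ = 37 − 4·1 = 33; r = 28 − 33 = -5
x=2: ŷ = 37 − 4·2 = 29; r = 25 − 29 = -4
x=3: ŷ = 37 − 4·3 = 25; r = 30 − 25 = 5
x=8: ŷ = 37 − 4·8 = 5; r = 9 − 5 = 4
x=9: ŷ = 37 − 4·9 = 1; r = 6 − 1 = 5
x=11: ŷ = 37 − 4·11 = -7; r = -9 − (-7) = -2
x=12: ŷ = 37 − 4·12 = -11; r = -6 − (-11) = 5
x=14: ŷ = 37 − 4·14 = -19; r = -22 − (-19) = -3
x=15: ŷ = 37 − 4·15 = -23; r = -28 − (-23) = -5
Signs: − − + + + − + − −
Runs: −×2, +×3, −×1, +×1, −×2 → 5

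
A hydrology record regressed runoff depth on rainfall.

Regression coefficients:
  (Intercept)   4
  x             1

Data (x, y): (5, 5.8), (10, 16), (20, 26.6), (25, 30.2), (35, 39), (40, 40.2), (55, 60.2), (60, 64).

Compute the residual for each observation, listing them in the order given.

-3.2, 2, 2.6, 1.2, 0, -3.8, 1.2, 0

x=5: ŷ = 4 + 5 = 9; e = 5.8 − 9 = -3.2
x=10: ŷ = 4 + 10 = 14; e = 16 − 14 = 2
x=20: ŷ = 4 + 20 = 24; e = 26.6 − 24 = 2.6
x=25: ŷ = 4 + 25 = 29; e = 30.2 − 29 = 1.2
x=35: ŷ = 4 + 35 = 39; e = 39 − 39 = 0
x=40: ŷ = 4 + 40 = 44; e = 40.2 − 44 = -3.8
x=55: ŷ = 4 + 55 = 59; e = 60.2 − 59 = 1.2
x=60: ŷ = 4 + 60 = 64; e = 64 − 64 = 0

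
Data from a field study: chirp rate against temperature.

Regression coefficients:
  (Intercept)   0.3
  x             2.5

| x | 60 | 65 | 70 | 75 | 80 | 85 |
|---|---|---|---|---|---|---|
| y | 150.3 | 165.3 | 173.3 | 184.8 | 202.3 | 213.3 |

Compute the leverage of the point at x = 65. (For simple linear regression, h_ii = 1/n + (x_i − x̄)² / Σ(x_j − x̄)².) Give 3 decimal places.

h = 0.295

x̄ = (60 + 65 + 70 + 75 + 80 + 85)/6 = 72.5
Σ(x − x̄)² = 156.25 + 56.25 + 6.25 + 6.25 + 56.25 + 156.25 = 437.5
h = 1/6 + (-7.5)²/437.5 = 0.166667 + 0.128571 = 0.295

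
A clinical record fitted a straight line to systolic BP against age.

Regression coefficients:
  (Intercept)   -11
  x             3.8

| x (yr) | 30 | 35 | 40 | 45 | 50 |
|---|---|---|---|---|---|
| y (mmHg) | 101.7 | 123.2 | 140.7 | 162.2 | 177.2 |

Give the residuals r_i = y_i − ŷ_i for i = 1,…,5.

x=30: ŷ = -11 + 3.8·30 = 103; r = 101.7 − 103 = -1.3
x=35: ŷ = -11 + 3.8·35 = 122; r = 123.2 − 122 = 1.2
x=40: ŷ = -11 + 3.8·40 = 141; r = 140.7 − 141 = -0.3
x=45: ŷ = -11 + 3.8·45 = 160; r = 162.2 − 160 = 2.2
x=50: ŷ = -11 + 3.8·50 = 179; r = 177.2 − 179 = -1.8

-1.3, 1.2, -0.3, 2.2, -1.8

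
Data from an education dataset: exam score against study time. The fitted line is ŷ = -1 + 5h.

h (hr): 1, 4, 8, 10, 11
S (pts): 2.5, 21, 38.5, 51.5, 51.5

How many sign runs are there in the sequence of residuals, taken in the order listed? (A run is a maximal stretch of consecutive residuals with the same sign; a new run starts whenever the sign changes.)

5 runs

h=1: ŷ = -1 + 5·1 = 4; e = 2.5 − 4 = -1.5
h=4: ŷ = -1 + 5·4 = 19; e = 21 − 19 = 2
h=8: ŷ = -1 + 5·8 = 39; e = 38.5 − 39 = -0.5
h=10: ŷ = -1 + 5·10 = 49; e = 51.5 − 49 = 2.5
h=11: ŷ = -1 + 5·11 = 54; e = 51.5 − 54 = -2.5
Signs: − + − + −
Runs: −×1, +×1, −×1, +×1, −×1 → 5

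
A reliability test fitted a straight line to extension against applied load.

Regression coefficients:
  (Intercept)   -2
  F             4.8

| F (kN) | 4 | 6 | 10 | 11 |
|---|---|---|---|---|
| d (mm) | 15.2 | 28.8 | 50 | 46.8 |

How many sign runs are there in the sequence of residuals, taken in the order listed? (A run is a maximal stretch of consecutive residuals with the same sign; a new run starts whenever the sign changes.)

F=4: d̂ = -2 + 4.8·4 = 17.2; e = 15.2 − 17.2 = -2
F=6: d̂ = -2 + 4.8·6 = 26.8; e = 28.8 − 26.8 = 2
F=10: d̂ = -2 + 4.8·10 = 46; e = 50 − 46 = 4
F=11: d̂ = -2 + 4.8·11 = 50.8; e = 46.8 − 50.8 = -4
Signs: − + + −
Runs: −×1, +×2, −×1 → 3

3 runs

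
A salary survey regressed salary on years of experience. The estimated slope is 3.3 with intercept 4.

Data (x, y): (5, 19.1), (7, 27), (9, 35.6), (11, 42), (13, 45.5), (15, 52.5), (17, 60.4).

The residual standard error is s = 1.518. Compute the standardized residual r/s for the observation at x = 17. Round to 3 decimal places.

0.198

ŷ = 4 + 3.3·17 = 60.1
r = 60.4 − 60.1 = 0.3
r/s = 0.3 / 1.518 = 0.198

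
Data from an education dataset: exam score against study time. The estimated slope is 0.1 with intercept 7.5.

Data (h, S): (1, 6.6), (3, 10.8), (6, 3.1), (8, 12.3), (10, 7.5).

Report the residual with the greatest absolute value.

h=1: Ŝ = 7.5 + 0.1·1 = 7.6; r = 6.6 − 7.6 = -1
h=3: Ŝ = 7.5 + 0.1·3 = 7.8; r = 10.8 − 7.8 = 3
h=6: Ŝ = 7.5 + 0.1·6 = 8.1; r = 3.1 − 8.1 = -5
h=8: Ŝ = 7.5 + 0.1·8 = 8.3; r = 12.3 − 8.3 = 4
h=10: Ŝ = 7.5 + 0.1·10 = 8.5; r = 7.5 − 8.5 = -1
Largest |r| is 5 at h = 6, residual -5.

r = -5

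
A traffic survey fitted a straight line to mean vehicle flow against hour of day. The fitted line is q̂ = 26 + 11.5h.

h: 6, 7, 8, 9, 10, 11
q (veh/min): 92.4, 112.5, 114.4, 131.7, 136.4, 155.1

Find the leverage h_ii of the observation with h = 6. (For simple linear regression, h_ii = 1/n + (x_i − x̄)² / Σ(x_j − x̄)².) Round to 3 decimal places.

h̄ = (6 + 7 + 8 + 9 + 10 + 11)/6 = 8.5
Σ(h − h̄)² = 6.25 + 2.25 + 0.25 + 0.25 + 2.25 + 6.25 = 17.5
h = 1/6 + (-2.5)²/17.5 = 0.166667 + 0.357143 = 0.524

h = 0.524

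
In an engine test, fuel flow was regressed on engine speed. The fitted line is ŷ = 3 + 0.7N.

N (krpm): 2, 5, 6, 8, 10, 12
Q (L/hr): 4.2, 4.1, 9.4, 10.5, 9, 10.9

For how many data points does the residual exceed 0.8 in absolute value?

N=2: ŷ = 3 + 0.7·2 = 4.4; e = 4.2 − 4.4 = -0.2
N=5: ŷ = 3 + 0.7·5 = 6.5; e = 4.1 − 6.5 = -2.4
N=6: ŷ = 3 + 0.7·6 = 7.2; e = 9.4 − 7.2 = 2.2
N=8: ŷ = 3 + 0.7·8 = 8.6; e = 10.5 − 8.6 = 1.9
N=10: ŷ = 3 + 0.7·10 = 10; e = 9 − 10 = -1
N=12: ŷ = 3 + 0.7·12 = 11.4; e = 10.9 − 11.4 = -0.5
|e| > 0.8: N=5 (|e|=2.4), N=6 (|e|=2.2), N=8 (|e|=1.9), N=10 (|e|=1) → 4

4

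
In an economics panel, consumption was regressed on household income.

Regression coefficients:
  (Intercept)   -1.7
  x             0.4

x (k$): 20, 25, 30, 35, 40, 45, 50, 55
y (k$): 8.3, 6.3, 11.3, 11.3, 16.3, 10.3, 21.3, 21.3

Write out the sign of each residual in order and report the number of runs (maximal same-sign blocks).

x=20: ŷ = -1.7 + 0.4·20 = 6.3; e = 8.3 − 6.3 = 2
x=25: ŷ = -1.7 + 0.4·25 = 8.3; e = 6.3 − 8.3 = -2
x=30: ŷ = -1.7 + 0.4·30 = 10.3; e = 11.3 − 10.3 = 1
x=35: ŷ = -1.7 + 0.4·35 = 12.3; e = 11.3 − 12.3 = -1
x=40: ŷ = -1.7 + 0.4·40 = 14.3; e = 16.3 − 14.3 = 2
x=45: ŷ = -1.7 + 0.4·45 = 16.3; e = 10.3 − 16.3 = -6
x=50: ŷ = -1.7 + 0.4·50 = 18.3; e = 21.3 − 18.3 = 3
x=55: ŷ = -1.7 + 0.4·55 = 20.3; e = 21.3 − 20.3 = 1
Signs: + − + − + − + +
Runs: +×1, −×1, +×1, −×1, +×1, −×1, +×2 → 7

7 runs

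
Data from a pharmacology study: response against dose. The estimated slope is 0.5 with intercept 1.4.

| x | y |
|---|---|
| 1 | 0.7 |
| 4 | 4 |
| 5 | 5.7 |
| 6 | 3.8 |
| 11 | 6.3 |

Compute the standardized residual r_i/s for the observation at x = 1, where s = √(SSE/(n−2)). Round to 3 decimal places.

-0.866

x=1: ŷ = 1.4 + 0.5·1 = 1.9; r = 0.7 − 1.9 = -1.2
x=4: ŷ = 1.4 + 0.5·4 = 3.4; r = 4 − 3.4 = 0.6
x=5: ŷ = 1.4 + 0.5·5 = 3.9; r = 5.7 − 3.9 = 1.8
x=6: ŷ = 1.4 + 0.5·6 = 4.4; r = 3.8 − 4.4 = -0.6
x=11: ŷ = 1.4 + 0.5·11 = 6.9; r = 6.3 − 6.9 = -0.6
SSE = 1.44 + 0.36 + 3.24 + 0.36 + 0.36 = 5.76
s = √(5.76/3) = 1.38564
r/s = -1.2 / 1.38564 = -0.866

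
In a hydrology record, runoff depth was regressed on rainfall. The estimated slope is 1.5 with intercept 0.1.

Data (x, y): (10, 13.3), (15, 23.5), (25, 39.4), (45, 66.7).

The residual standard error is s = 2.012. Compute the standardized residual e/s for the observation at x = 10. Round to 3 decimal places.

-0.895

ŷ = 0.1 + 1.5·10 = 15.1
e = 13.3 − 15.1 = -1.8
e/s = -1.8 / 2.012 = -0.895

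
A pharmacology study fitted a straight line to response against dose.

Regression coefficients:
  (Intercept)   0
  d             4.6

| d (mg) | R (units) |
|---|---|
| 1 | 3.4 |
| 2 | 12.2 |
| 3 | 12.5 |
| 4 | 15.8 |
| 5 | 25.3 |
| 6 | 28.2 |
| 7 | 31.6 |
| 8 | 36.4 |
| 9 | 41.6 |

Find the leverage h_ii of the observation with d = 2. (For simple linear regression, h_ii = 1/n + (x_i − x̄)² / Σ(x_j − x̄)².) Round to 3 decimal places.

d̄ = (1 + 2 + 3 + 4 + 5 + 6 + 7 + 8 + 9)/9 = 5
Σ(d − d̄)² = 16 + 9 + 4 + 1 + 0 + 1 + 4 + 9 + 16 = 60
h = 1/9 + (-3)²/60 = 0.111111 + 0.15 = 0.261

h = 0.261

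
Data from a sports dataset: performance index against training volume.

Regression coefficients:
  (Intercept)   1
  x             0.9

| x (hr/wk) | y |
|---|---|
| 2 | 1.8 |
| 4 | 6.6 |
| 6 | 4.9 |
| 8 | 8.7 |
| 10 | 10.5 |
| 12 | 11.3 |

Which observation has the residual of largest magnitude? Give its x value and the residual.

x=2: ŷ = 1 + 0.9·2 = 2.8; e = 1.8 − 2.8 = -1
x=4: ŷ = 1 + 0.9·4 = 4.6; e = 6.6 − 4.6 = 2
x=6: ŷ = 1 + 0.9·6 = 6.4; e = 4.9 − 6.4 = -1.5
x=8: ŷ = 1 + 0.9·8 = 8.2; e = 8.7 − 8.2 = 0.5
x=10: ŷ = 1 + 0.9·10 = 10; e = 10.5 − 10 = 0.5
x=12: ŷ = 1 + 0.9·12 = 11.8; e = 11.3 − 11.8 = -0.5
Largest |e| is 2 at x = 4, residual 2.

x = 4, e = 2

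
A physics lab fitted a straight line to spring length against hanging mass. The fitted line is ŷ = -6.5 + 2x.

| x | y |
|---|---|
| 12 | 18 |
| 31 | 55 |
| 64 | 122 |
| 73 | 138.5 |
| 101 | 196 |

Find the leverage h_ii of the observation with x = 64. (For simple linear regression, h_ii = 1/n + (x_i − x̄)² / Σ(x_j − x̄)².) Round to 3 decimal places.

x̄ = (12 + 31 + 64 + 73 + 101)/5 = 56.2
Σ(x − x̄)² = 1953.64 + 635.04 + 60.84 + 282.24 + 2007.04 = 4938.8
h = 1/5 + (7.8)²/4938.8 = 0.2 + 0.0123188 = 0.212

h = 0.212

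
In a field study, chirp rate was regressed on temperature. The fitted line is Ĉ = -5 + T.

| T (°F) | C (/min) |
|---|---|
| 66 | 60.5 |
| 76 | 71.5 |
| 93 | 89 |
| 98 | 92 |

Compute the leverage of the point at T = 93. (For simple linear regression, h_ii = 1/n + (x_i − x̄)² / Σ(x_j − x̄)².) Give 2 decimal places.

h = 0.39

T̄ = (66 + 76 + 93 + 98)/4 = 83.25
Σ(T − T̄)² = 297.562 + 52.5625 + 95.0625 + 217.562 = 662.75
h = 1/4 + (9.75)²/662.75 = 0.25 + 0.143436 = 0.39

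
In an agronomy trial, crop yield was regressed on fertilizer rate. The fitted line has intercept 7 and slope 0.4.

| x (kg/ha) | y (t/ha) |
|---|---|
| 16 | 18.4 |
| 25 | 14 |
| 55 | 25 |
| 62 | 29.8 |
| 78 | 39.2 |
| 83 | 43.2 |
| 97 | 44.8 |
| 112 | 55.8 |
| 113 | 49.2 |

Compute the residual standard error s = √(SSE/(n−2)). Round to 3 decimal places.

s = 3.586

x=16: ŷ = 7 + 0.4·16 = 13.4; r = 18.4 − 13.4 = 5
x=25: ŷ = 7 + 0.4·25 = 17; r = 14 − 17 = -3
x=55: ŷ = 7 + 0.4·55 = 29; r = 25 − 29 = -4
x=62: ŷ = 7 + 0.4·62 = 31.8; r = 29.8 − 31.8 = -2
x=78: ŷ = 7 + 0.4·78 = 38.2; r = 39.2 − 38.2 = 1
x=83: ŷ = 7 + 0.4·83 = 40.2; r = 43.2 − 40.2 = 3
x=97: ŷ = 7 + 0.4·97 = 45.8; r = 44.8 − 45.8 = -1
x=112: ŷ = 7 + 0.4·112 = 51.8; r = 55.8 − 51.8 = 4
x=113: ŷ = 7 + 0.4·113 = 52.2; r = 49.2 − 52.2 = -3
SSE = 25 + 9 + 16 + 4 + 1 + 9 + 1 + 16 + 9 = 90
s = √(90/7) = √12.8571 ≈ 3.586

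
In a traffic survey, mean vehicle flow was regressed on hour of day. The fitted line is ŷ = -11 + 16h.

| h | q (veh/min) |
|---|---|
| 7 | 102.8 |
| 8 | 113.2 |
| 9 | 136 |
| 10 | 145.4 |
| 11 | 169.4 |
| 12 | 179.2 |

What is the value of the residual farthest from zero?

r = 4.4

h=7: ŷ = -11 + 16·7 = 101; r = 102.8 − 101 = 1.8
h=8: ŷ = -11 + 16·8 = 117; r = 113.2 − 117 = -3.8
h=9: ŷ = -11 + 16·9 = 133; r = 136 − 133 = 3
h=10: ŷ = -11 + 16·10 = 149; r = 145.4 − 149 = -3.6
h=11: ŷ = -11 + 16·11 = 165; r = 169.4 − 165 = 4.4
h=12: ŷ = -11 + 16·12 = 181; r = 179.2 − 181 = -1.8
Largest |r| is 4.4 at h = 11, residual 4.4.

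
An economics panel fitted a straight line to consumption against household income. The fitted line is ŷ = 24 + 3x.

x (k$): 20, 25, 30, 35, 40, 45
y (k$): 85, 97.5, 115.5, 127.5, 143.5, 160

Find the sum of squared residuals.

x=20: ŷ = 24 + 3·20 = 84; e = 85 − 84 = 1
x=25: ŷ = 24 + 3·25 = 99; e = 97.5 − 99 = -1.5
x=30: ŷ = 24 + 3·30 = 114; e = 115.5 − 114 = 1.5
x=35: ŷ = 24 + 3·35 = 129; e = 127.5 − 129 = -1.5
x=40: ŷ = 24 + 3·40 = 144; e = 143.5 − 144 = -0.5
x=45: ŷ = 24 + 3·45 = 159; e = 160 − 159 = 1
SSE = 1 + 2.25 + 2.25 + 2.25 + 0.25 + 1 = 9

SSE = 9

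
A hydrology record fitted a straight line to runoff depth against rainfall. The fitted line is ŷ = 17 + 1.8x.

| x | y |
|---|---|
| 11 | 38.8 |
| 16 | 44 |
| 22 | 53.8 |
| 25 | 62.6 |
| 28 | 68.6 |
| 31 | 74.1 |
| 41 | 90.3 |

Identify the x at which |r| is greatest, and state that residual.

x = 22, r = -2.8

x=11: ŷ = 17 + 1.8·11 = 36.8; r = 38.8 − 36.8 = 2
x=16: ŷ = 17 + 1.8·16 = 45.8; r = 44 − 45.8 = -1.8
x=22: ŷ = 17 + 1.8·22 = 56.6; r = 53.8 − 56.6 = -2.8
x=25: ŷ = 17 + 1.8·25 = 62; r = 62.6 − 62 = 0.6
x=28: ŷ = 17 + 1.8·28 = 67.4; r = 68.6 − 67.4 = 1.2
x=31: ŷ = 17 + 1.8·31 = 72.8; r = 74.1 − 72.8 = 1.3
x=41: ŷ = 17 + 1.8·41 = 90.8; r = 90.3 − 90.8 = -0.5
Largest |r| is 2.8 at x = 22, residual -2.8.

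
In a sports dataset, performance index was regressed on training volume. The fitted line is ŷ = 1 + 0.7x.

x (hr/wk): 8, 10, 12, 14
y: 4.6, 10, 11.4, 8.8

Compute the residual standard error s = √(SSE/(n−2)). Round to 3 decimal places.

s = 2.828

x=8: ŷ = 1 + 0.7·8 = 6.6; r = 4.6 − 6.6 = -2
x=10: ŷ = 1 + 0.7·10 = 8; r = 10 − 8 = 2
x=12: ŷ = 1 + 0.7·12 = 9.4; r = 11.4 − 9.4 = 2
x=14: ŷ = 1 + 0.7·14 = 10.8; r = 8.8 − 10.8 = -2
SSE = 4 + 4 + 4 + 4 = 16
s = √(16/2) = √8 ≈ 2.828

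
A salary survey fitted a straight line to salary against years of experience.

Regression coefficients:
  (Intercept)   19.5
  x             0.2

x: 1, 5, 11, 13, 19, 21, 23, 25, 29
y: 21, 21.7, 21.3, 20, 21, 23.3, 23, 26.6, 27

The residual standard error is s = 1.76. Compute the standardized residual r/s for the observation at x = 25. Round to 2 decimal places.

1.19

ŷ = 19.5 + 0.2·25 = 24.5
r = 26.6 − 24.5 = 2.1
r/s = 2.1 / 1.76 = 1.19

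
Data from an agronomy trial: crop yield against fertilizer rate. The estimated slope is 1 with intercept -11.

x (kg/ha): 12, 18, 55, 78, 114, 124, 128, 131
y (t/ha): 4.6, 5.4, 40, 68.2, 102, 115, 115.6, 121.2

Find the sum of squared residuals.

SSE = 41.36

x=12: ŷ = -11 + 12 = 1; r = 4.6 − 1 = 3.6
x=18: ŷ = -11 + 18 = 7; r = 5.4 − 7 = -1.6
x=55: ŷ = -11 + 55 = 44; r = 40 − 44 = -4
x=78: ŷ = -11 + 78 = 67; r = 68.2 − 67 = 1.2
x=114: ŷ = -11 + 114 = 103; r = 102 − 103 = -1
x=124: ŷ = -11 + 124 = 113; r = 115 − 113 = 2
x=128: ŷ = -11 + 128 = 117; r = 115.6 − 117 = -1.4
x=131: ŷ = -11 + 131 = 120; r = 121.2 − 120 = 1.2
SSE = 12.96 + 2.56 + 16 + 1.44 + 1 + 4 + 1.96 + 1.44 = 41.36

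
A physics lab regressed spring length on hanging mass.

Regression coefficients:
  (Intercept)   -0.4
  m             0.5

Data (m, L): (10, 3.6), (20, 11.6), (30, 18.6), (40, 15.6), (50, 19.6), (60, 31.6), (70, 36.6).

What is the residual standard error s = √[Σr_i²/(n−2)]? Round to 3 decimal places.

s = 3.742

m=10: L̂ = -0.4 + 0.5·10 = 4.6; r = 3.6 − 4.6 = -1
m=20: L̂ = -0.4 + 0.5·20 = 9.6; r = 11.6 − 9.6 = 2
m=30: L̂ = -0.4 + 0.5·30 = 14.6; r = 18.6 − 14.6 = 4
m=40: L̂ = -0.4 + 0.5·40 = 19.6; r = 15.6 − 19.6 = -4
m=50: L̂ = -0.4 + 0.5·50 = 24.6; r = 19.6 − 24.6 = -5
m=60: L̂ = -0.4 + 0.5·60 = 29.6; r = 31.6 − 29.6 = 2
m=70: L̂ = -0.4 + 0.5·70 = 34.6; r = 36.6 − 34.6 = 2
SSE = 1 + 4 + 16 + 16 + 25 + 4 + 4 = 70
s = √(70/5) = √14 ≈ 3.742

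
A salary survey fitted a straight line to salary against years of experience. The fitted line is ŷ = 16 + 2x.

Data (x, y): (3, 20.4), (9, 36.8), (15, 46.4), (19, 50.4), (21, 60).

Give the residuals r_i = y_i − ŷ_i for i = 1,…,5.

x=3: ŷ = 16 + 2·3 = 22; r = 20.4 − 22 = -1.6
x=9: ŷ = 16 + 2·9 = 34; r = 36.8 − 34 = 2.8
x=15: ŷ = 16 + 2·15 = 46; r = 46.4 − 46 = 0.4
x=19: ŷ = 16 + 2·19 = 54; r = 50.4 − 54 = -3.6
x=21: ŷ = 16 + 2·21 = 58; r = 60 − 58 = 2

-1.6, 2.8, 0.4, -3.6, 2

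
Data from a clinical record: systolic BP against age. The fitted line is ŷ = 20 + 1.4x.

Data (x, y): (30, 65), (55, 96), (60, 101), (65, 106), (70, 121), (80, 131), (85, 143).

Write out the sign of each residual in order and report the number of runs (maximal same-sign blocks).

5 runs

x=30: ŷ = 20 + 1.4·30 = 62; r = 65 − 62 = 3
x=55: ŷ = 20 + 1.4·55 = 97; r = 96 − 97 = -1
x=60: ŷ = 20 + 1.4·60 = 104; r = 101 − 104 = -3
x=65: ŷ = 20 + 1.4·65 = 111; r = 106 − 111 = -5
x=70: ŷ = 20 + 1.4·70 = 118; r = 121 − 118 = 3
x=80: ŷ = 20 + 1.4·80 = 132; r = 131 − 132 = -1
x=85: ŷ = 20 + 1.4·85 = 139; r = 143 − 139 = 4
Signs: + − − − + − +
Runs: +×1, −×3, +×1, −×1, +×1 → 5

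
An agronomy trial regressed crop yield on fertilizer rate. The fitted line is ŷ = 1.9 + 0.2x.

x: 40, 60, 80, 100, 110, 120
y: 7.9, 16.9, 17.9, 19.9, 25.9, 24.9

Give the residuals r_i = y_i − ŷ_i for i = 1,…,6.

-2, 3, 0, -2, 2, -1

x=40: ŷ = 1.9 + 0.2·40 = 9.9; r = 7.9 − 9.9 = -2
x=60: ŷ = 1.9 + 0.2·60 = 13.9; r = 16.9 − 13.9 = 3
x=80: ŷ = 1.9 + 0.2·80 = 17.9; r = 17.9 − 17.9 = 0
x=100: ŷ = 1.9 + 0.2·100 = 21.9; r = 19.9 − 21.9 = -2
x=110: ŷ = 1.9 + 0.2·110 = 23.9; r = 25.9 − 23.9 = 2
x=120: ŷ = 1.9 + 0.2·120 = 25.9; r = 24.9 − 25.9 = -1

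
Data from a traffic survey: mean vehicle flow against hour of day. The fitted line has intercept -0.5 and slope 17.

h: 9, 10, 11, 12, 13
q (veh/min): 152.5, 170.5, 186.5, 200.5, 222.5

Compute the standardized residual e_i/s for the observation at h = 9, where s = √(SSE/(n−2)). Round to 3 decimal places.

h=9: q̂ = -0.5 + 17·9 = 152.5; e = 152.5 − 152.5 = 0
h=10: q̂ = -0.5 + 17·10 = 169.5; e = 170.5 − 169.5 = 1
h=11: q̂ = -0.5 + 17·11 = 186.5; e = 186.5 − 186.5 = 0
h=12: q̂ = -0.5 + 17·12 = 203.5; e = 200.5 − 203.5 = -3
h=13: q̂ = -0.5 + 17·13 = 220.5; e = 222.5 − 220.5 = 2
SSE = 0 + 1 + 0 + 9 + 4 = 14
s = √(14/3) = 2.16025
e/s = 0 / 2.16025 = 0.000

0.000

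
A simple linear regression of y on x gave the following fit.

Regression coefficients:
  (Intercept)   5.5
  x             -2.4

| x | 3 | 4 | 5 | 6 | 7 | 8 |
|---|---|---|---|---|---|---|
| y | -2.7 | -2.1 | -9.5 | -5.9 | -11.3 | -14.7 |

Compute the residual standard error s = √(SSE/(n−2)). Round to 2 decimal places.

x=3: ŷ = 5.5 − 2.4·3 = -1.7; r = -2.7 − (-1.7) = -1
x=4: ŷ = 5.5 − 2.4·4 = -4.1; r = -2.1 − (-4.1) = 2
x=5: ŷ = 5.5 − 2.4·5 = -6.5; r = -9.5 − (-6.5) = -3
x=6: ŷ = 5.5 − 2.4·6 = -8.9; r = -5.9 − (-8.9) = 3
x=7: ŷ = 5.5 − 2.4·7 = -11.3; r = -11.3 − (-11.3) = 0
x=8: ŷ = 5.5 − 2.4·8 = -13.7; r = -14.7 − (-13.7) = -1
SSE = 1 + 4 + 9 + 9 + 0 + 1 = 24
s = √(24/4) = √6 ≈ 2.45

s = 2.45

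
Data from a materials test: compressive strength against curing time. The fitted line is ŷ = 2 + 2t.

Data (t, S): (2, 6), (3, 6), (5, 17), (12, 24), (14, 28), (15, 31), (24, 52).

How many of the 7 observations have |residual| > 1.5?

5

t=2: ŷ = 2 + 2·2 = 6; r = 6 − 6 = 0
t=3: ŷ = 2 + 2·3 = 8; r = 6 − 8 = -2
t=5: ŷ = 2 + 2·5 = 12; r = 17 − 12 = 5
t=12: ŷ = 2 + 2·12 = 26; r = 24 − 26 = -2
t=14: ŷ = 2 + 2·14 = 30; r = 28 − 30 = -2
t=15: ŷ = 2 + 2·15 = 32; r = 31 − 32 = -1
t=24: ŷ = 2 + 2·24 = 50; r = 52 − 50 = 2
|r| > 1.5: t=3 (|r|=2), t=5 (|r|=5), t=12 (|r|=2), t=14 (|r|=2), t=24 (|r|=2) → 5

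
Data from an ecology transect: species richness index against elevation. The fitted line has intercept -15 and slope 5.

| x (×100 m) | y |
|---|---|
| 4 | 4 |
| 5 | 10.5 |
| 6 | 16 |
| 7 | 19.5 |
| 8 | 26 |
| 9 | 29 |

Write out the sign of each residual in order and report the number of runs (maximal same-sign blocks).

5 runs

x=4: ŷ = -15 + 5·4 = 5; r = 4 − 5 = -1
x=5: ŷ = -15 + 5·5 = 10; r = 10.5 − 10 = 0.5
x=6: ŷ = -15 + 5·6 = 15; r = 16 − 15 = 1
x=7: ŷ = -15 + 5·7 = 20; r = 19.5 − 20 = -0.5
x=8: ŷ = -15 + 5·8 = 25; r = 26 − 25 = 1
x=9: ŷ = -15 + 5·9 = 30; r = 29 − 30 = -1
Signs: − + + − + −
Runs: −×1, +×2, −×1, +×1, −×1 → 5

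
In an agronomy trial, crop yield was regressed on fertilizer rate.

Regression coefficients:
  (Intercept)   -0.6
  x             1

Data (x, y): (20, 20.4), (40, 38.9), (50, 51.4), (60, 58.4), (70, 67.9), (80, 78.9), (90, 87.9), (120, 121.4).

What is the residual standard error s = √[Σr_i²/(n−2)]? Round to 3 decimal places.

s = 1.581

x=20: ŷ = -0.6 + 20 = 19.4; r = 20.4 − 19.4 = 1
x=40: ŷ = -0.6 + 40 = 39.4; r = 38.9 − 39.4 = -0.5
x=50: ŷ = -0.6 + 50 = 49.4; r = 51.4 − 49.4 = 2
x=60: ŷ = -0.6 + 60 = 59.4; r = 58.4 − 59.4 = -1
x=70: ŷ = -0.6 + 70 = 69.4; r = 67.9 − 69.4 = -1.5
x=80: ŷ = -0.6 + 80 = 79.4; r = 78.9 − 79.4 = -0.5
x=90: ŷ = -0.6 + 90 = 89.4; r = 87.9 − 89.4 = -1.5
x=120: ŷ = -0.6 + 120 = 119.4; r = 121.4 − 119.4 = 2
SSE = 1 + 0.25 + 4 + 1 + 2.25 + 0.25 + 2.25 + 4 = 15
s = √(15/6) = √2.5 ≈ 1.581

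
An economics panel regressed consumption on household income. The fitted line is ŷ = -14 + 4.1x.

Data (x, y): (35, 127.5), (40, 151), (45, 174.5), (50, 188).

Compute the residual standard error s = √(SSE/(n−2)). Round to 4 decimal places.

x=35: ŷ = -14 + 4.1·35 = 129.5; e = 127.5 − 129.5 = -2
x=40: ŷ = -14 + 4.1·40 = 150; e = 151 − 150 = 1
x=45: ŷ = -14 + 4.1·45 = 170.5; e = 174.5 − 170.5 = 4
x=50: ŷ = -14 + 4.1·50 = 191; e = 188 − 191 = -3
SSE = 4 + 1 + 16 + 9 = 30
s = √(30/2) = √15 ≈ 3.8730

s = 3.8730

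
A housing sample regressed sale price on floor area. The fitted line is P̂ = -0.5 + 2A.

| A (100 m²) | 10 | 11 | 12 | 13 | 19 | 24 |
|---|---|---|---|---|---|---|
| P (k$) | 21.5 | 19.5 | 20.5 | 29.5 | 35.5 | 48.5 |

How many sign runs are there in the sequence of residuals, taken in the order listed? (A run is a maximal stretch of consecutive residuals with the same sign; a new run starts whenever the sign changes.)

A=10: P̂ = -0.5 + 2·10 = 19.5; e = 21.5 − 19.5 = 2
A=11: P̂ = -0.5 + 2·11 = 21.5; e = 19.5 − 21.5 = -2
A=12: P̂ = -0.5 + 2·12 = 23.5; e = 20.5 − 23.5 = -3
A=13: P̂ = -0.5 + 2·13 = 25.5; e = 29.5 − 25.5 = 4
A=19: P̂ = -0.5 + 2·19 = 37.5; e = 35.5 − 37.5 = -2
A=24: P̂ = -0.5 + 2·24 = 47.5; e = 48.5 − 47.5 = 1
Signs: + − − + − +
Runs: +×1, −×2, +×1, −×1, +×1 → 5

5 runs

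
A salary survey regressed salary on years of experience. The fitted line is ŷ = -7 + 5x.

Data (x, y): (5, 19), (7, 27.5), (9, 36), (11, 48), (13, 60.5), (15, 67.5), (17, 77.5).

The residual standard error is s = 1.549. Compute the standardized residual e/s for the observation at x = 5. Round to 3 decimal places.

ŷ = -7 + 5·5 = 18
e = 19 − 18 = 1
e/s = 1 / 1.549 = 0.646

0.646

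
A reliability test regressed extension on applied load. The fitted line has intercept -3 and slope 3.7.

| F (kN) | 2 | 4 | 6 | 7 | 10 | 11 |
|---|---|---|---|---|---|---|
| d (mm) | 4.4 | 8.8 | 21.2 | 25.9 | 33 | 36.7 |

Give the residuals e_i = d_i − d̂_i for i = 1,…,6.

0, -3, 2, 3, -1, -1

F=2: d̂ = -3 + 3.7·2 = 4.4; e = 4.4 − 4.4 = 0
F=4: d̂ = -3 + 3.7·4 = 11.8; e = 8.8 − 11.8 = -3
F=6: d̂ = -3 + 3.7·6 = 19.2; e = 21.2 − 19.2 = 2
F=7: d̂ = -3 + 3.7·7 = 22.9; e = 25.9 − 22.9 = 3
F=10: d̂ = -3 + 3.7·10 = 34; e = 33 − 34 = -1
F=11: d̂ = -3 + 3.7·11 = 37.7; e = 36.7 − 37.7 = -1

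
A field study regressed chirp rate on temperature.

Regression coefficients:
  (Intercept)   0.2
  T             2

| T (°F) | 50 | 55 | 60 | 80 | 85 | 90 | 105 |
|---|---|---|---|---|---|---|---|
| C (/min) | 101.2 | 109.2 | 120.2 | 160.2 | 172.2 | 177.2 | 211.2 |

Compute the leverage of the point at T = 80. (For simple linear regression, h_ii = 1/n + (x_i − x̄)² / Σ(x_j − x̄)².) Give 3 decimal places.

T̄ = (50 + 55 + 60 + 80 + 85 + 90 + 105)/7 = 75
Σ(T − T̄)² = 625 + 400 + 225 + 25 + 100 + 225 + 900 = 2500
h = 1/7 + (5)²/2500 = 0.142857 + 0.01 = 0.153

h = 0.153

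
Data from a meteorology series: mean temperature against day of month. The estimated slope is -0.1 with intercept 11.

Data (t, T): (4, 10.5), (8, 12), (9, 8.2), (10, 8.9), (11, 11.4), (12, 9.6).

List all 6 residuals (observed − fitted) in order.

t=4: T̂ = 11 − 0.1·4 = 10.6; e = 10.5 − 10.6 = -0.1
t=8: T̂ = 11 − 0.1·8 = 10.2; e = 12 − 10.2 = 1.8
t=9: T̂ = 11 − 0.1·9 = 10.1; e = 8.2 − 10.1 = -1.9
t=10: T̂ = 11 − 0.1·10 = 10; e = 8.9 − 10 = -1.1
t=11: T̂ = 11 − 0.1·11 = 9.9; e = 11.4 − 9.9 = 1.5
t=12: T̂ = 11 − 0.1·12 = 9.8; e = 9.6 − 9.8 = -0.2

-0.1, 1.8, -1.9, -1.1, 1.5, -0.2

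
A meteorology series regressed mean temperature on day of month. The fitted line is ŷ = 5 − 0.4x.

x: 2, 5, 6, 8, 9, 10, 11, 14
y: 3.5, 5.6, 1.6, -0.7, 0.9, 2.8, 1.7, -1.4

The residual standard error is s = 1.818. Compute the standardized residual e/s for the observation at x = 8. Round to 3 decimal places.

ŷ = 5 − 0.4·8 = 1.8
e = -0.7 − 1.8 = -2.5
e/s = -2.5 / 1.818 = -1.375

-1.375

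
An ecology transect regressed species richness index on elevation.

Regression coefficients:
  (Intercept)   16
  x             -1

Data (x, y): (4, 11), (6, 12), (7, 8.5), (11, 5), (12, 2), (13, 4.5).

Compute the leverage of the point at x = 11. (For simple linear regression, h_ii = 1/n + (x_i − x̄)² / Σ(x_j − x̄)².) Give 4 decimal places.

x̄ = (4 + 6 + 7 + 11 + 12 + 13)/6 = 8.83333
Σ(x − x̄)² = 23.3611 + 8.02778 + 3.36111 + 4.69444 + 10.0278 + 17.3611 = 66.8333
h = 1/6 + (2.16667)²/66.8333 = 0.166667 + 0.0702411 = 0.2369

h = 0.2369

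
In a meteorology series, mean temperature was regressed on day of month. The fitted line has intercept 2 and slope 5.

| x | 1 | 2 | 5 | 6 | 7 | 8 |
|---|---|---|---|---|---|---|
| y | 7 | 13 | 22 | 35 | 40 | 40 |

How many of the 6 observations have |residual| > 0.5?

x=1: ŷ = 2 + 5·1 = 7; e = 7 − 7 = 0
x=2: ŷ = 2 + 5·2 = 12; e = 13 − 12 = 1
x=5: ŷ = 2 + 5·5 = 27; e = 22 − 27 = -5
x=6: ŷ = 2 + 5·6 = 32; e = 35 − 32 = 3
x=7: ŷ = 2 + 5·7 = 37; e = 40 − 37 = 3
x=8: ŷ = 2 + 5·8 = 42; e = 40 − 42 = -2
|e| > 0.5: x=2 (|e|=1), x=5 (|e|=5), x=6 (|e|=3), x=7 (|e|=3), x=8 (|e|=2) → 5

5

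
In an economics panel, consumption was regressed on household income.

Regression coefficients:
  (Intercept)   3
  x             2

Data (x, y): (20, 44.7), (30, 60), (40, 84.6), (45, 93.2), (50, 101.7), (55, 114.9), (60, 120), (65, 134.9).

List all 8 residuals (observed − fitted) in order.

x=20: ŷ = 3 + 2·20 = 43; e = 44.7 − 43 = 1.7
x=30: ŷ = 3 + 2·30 = 63; e = 60 − 63 = -3
x=40: ŷ = 3 + 2·40 = 83; e = 84.6 − 83 = 1.6
x=45: ŷ = 3 + 2·45 = 93; e = 93.2 − 93 = 0.2
x=50: ŷ = 3 + 2·50 = 103; e = 101.7 − 103 = -1.3
x=55: ŷ = 3 + 2·55 = 113; e = 114.9 − 113 = 1.9
x=60: ŷ = 3 + 2·60 = 123; e = 120 − 123 = -3
x=65: ŷ = 3 + 2·65 = 133; e = 134.9 − 133 = 1.9

1.7, -3, 1.6, 0.2, -1.3, 1.9, -3, 1.9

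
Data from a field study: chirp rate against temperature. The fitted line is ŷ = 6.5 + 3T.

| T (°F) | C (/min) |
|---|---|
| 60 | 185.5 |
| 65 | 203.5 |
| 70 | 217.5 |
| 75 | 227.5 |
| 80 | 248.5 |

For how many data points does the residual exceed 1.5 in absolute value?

T=60: ŷ = 6.5 + 3·60 = 186.5; e = 185.5 − 186.5 = -1
T=65: ŷ = 6.5 + 3·65 = 201.5; e = 203.5 − 201.5 = 2
T=70: ŷ = 6.5 + 3·70 = 216.5; e = 217.5 − 216.5 = 1
T=75: ŷ = 6.5 + 3·75 = 231.5; e = 227.5 − 231.5 = -4
T=80: ŷ = 6.5 + 3·80 = 246.5; e = 248.5 − 246.5 = 2
|e| > 1.5: T=65 (|e|=2), T=75 (|e|=4), T=80 (|e|=2) → 3

3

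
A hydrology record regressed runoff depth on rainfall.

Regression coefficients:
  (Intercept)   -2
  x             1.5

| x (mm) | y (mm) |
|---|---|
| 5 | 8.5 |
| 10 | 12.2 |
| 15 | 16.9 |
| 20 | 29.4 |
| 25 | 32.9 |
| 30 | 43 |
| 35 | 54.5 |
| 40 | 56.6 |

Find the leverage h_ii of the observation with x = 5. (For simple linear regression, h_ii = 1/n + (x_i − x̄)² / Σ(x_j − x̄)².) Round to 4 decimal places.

h = 0.4167

x̄ = (5 + 10 + 15 + 20 + 25 + 30 + 35 + 40)/8 = 22.5
Σ(x − x̄)² = 306.25 + 156.25 + 56.25 + 6.25 + 6.25 + 56.25 + 156.25 + 306.25 = 1050
h = 1/8 + (-17.5)²/1050 = 0.125 + 0.291667 = 0.4167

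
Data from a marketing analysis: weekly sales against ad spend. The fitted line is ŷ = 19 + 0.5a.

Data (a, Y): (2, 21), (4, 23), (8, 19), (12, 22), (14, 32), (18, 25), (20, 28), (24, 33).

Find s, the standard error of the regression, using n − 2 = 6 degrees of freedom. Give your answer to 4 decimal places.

a=2: ŷ = 19 + 0.5·2 = 20; r = 21 − 20 = 1
a=4: ŷ = 19 + 0.5·4 = 21; r = 23 − 21 = 2
a=8: ŷ = 19 + 0.5·8 = 23; r = 19 − 23 = -4
a=12: ŷ = 19 + 0.5·12 = 25; r = 22 − 25 = -3
a=14: ŷ = 19 + 0.5·14 = 26; r = 32 − 26 = 6
a=18: ŷ = 19 + 0.5·18 = 28; r = 25 − 28 = -3
a=20: ŷ = 19 + 0.5·20 = 29; r = 28 − 29 = -1
a=24: ŷ = 19 + 0.5·24 = 31; r = 33 − 31 = 2
SSE = 1 + 4 + 16 + 9 + 36 + 9 + 1 + 4 = 80
s = √(80/6) = √13.3333 ≈ 3.6515

s = 3.6515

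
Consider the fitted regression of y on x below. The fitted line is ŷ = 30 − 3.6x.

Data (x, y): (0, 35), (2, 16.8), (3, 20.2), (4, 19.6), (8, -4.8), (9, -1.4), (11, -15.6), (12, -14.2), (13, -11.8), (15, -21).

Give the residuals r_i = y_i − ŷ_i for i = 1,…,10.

x=0: ŷ = 30 − 3.6·0 = 30; r = 35 − 30 = 5
x=2: ŷ = 30 − 3.6·2 = 22.8; r = 16.8 − 22.8 = -6
x=3: ŷ = 30 − 3.6·3 = 19.2; r = 20.2 − 19.2 = 1
x=4: ŷ = 30 − 3.6·4 = 15.6; r = 19.6 − 15.6 = 4
x=8: ŷ = 30 − 3.6·8 = 1.2; r = -4.8 − 1.2 = -6
x=9: ŷ = 30 − 3.6·9 = -2.4; r = -1.4 − (-2.4) = 1
x=11: ŷ = 30 − 3.6·11 = -9.6; r = -15.6 − (-9.6) = -6
x=12: ŷ = 30 − 3.6·12 = -13.2; r = -14.2 − (-13.2) = -1
x=13: ŷ = 30 − 3.6·13 = -16.8; r = -11.8 − (-16.8) = 5
x=15: ŷ = 30 − 3.6·15 = -24; r = -21 − (-24) = 3

5, -6, 1, 4, -6, 1, -6, -1, 5, 3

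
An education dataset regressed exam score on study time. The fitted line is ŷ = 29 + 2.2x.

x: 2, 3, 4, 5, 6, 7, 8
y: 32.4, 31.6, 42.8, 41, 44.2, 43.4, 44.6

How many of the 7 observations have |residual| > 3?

x=2: ŷ = 29 + 2.2·2 = 33.4; e = 32.4 − 33.4 = -1
x=3: ŷ = 29 + 2.2·3 = 35.6; e = 31.6 − 35.6 = -4
x=4: ŷ = 29 + 2.2·4 = 37.8; e = 42.8 − 37.8 = 5
x=5: ŷ = 29 + 2.2·5 = 40; e = 41 − 40 = 1
x=6: ŷ = 29 + 2.2·6 = 42.2; e = 44.2 − 42.2 = 2
x=7: ŷ = 29 + 2.2·7 = 44.4; e = 43.4 − 44.4 = -1
x=8: ŷ = 29 + 2.2·8 = 46.6; e = 44.6 − 46.6 = -2
|e| > 3: x=3 (|e|=4), x=4 (|e|=5) → 2

2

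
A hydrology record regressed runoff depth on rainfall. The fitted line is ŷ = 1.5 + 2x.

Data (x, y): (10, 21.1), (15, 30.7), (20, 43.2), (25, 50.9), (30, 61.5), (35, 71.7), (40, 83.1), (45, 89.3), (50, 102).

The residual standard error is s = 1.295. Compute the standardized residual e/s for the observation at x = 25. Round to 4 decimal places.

-0.4633

ŷ = 1.5 + 2·25 = 51.5
e = 50.9 − 51.5 = -0.6
e/s = -0.6 / 1.295 = -0.4633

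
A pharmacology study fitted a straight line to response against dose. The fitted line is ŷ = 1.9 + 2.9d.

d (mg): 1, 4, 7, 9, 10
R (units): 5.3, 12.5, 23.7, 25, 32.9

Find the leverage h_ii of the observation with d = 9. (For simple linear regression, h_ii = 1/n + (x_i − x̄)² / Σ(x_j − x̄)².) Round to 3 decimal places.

d̄ = (1 + 4 + 7 + 9 + 10)/5 = 6.2
Σ(d − d̄)² = 27.04 + 4.84 + 0.64 + 7.84 + 14.44 = 54.8
h = 1/5 + (2.8)²/54.8 = 0.2 + 0.143066 = 0.343

h = 0.343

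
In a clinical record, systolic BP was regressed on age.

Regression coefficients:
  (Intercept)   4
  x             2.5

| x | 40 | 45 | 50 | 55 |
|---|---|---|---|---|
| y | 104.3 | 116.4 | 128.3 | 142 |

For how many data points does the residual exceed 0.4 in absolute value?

2

x=40: ŷ = 4 + 2.5·40 = 104; e = 104.3 − 104 = 0.3
x=45: ŷ = 4 + 2.5·45 = 116.5; e = 116.4 − 116.5 = -0.1
x=50: ŷ = 4 + 2.5·50 = 129; e = 128.3 − 129 = -0.7
x=55: ŷ = 4 + 2.5·55 = 141.5; e = 142 − 141.5 = 0.5
|e| > 0.4: x=50 (|e|=0.7), x=55 (|e|=0.5) → 2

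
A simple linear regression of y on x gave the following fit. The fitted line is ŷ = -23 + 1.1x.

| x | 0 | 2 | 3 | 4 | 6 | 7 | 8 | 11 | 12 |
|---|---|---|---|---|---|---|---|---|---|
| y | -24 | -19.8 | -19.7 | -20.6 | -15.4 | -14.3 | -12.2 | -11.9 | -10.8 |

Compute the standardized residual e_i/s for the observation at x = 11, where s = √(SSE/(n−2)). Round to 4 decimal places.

-0.7071

x=0: ŷ = -23 + 1.1·0 = -23; e = -24 − (-23) = -1
x=2: ŷ = -23 + 1.1·2 = -20.8; e = -19.8 − (-20.8) = 1
x=3: ŷ = -23 + 1.1·3 = -19.7; e = -19.7 − (-19.7) = 0
x=4: ŷ = -23 + 1.1·4 = -18.6; e = -20.6 − (-18.6) = -2
x=6: ŷ = -23 + 1.1·6 = -16.4; e = -15.4 − (-16.4) = 1
x=7: ŷ = -23 + 1.1·7 = -15.3; e = -14.3 − (-15.3) = 1
x=8: ŷ = -23 + 1.1·8 = -14.2; e = -12.2 − (-14.2) = 2
x=11: ŷ = -23 + 1.1·11 = -10.9; e = -11.9 − (-10.9) = -1
x=12: ŷ = -23 + 1.1·12 = -9.8; e = -10.8 − (-9.8) = -1
SSE = 1 + 1 + 0 + 4 + 1 + 1 + 4 + 1 + 1 = 14
s = √(14/7) = 1.41421
e/s = -1 / 1.41421 = -0.7071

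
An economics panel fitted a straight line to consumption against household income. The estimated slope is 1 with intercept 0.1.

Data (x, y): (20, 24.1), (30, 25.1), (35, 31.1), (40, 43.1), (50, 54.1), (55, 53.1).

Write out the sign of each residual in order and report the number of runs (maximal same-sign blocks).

4 runs

x=20: ŷ = 0.1 + 20 = 20.1; e = 24.1 − 20.1 = 4
x=30: ŷ = 0.1 + 30 = 30.1; e = 25.1 − 30.1 = -5
x=35: ŷ = 0.1 + 35 = 35.1; e = 31.1 − 35.1 = -4
x=40: ŷ = 0.1 + 40 = 40.1; e = 43.1 − 40.1 = 3
x=50: ŷ = 0.1 + 50 = 50.1; e = 54.1 − 50.1 = 4
x=55: ŷ = 0.1 + 55 = 55.1; e = 53.1 − 55.1 = -2
Signs: + − − + + −
Runs: +×1, −×2, +×2, −×1 → 4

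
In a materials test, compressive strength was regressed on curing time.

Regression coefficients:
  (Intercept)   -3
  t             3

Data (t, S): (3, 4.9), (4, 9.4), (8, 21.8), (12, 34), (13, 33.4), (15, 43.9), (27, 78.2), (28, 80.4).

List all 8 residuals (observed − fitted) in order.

t=3: Ŝ = -3 + 3·3 = 6; e = 4.9 − 6 = -1.1
t=4: Ŝ = -3 + 3·4 = 9; e = 9.4 − 9 = 0.4
t=8: Ŝ = -3 + 3·8 = 21; e = 21.8 − 21 = 0.8
t=12: Ŝ = -3 + 3·12 = 33; e = 34 − 33 = 1
t=13: Ŝ = -3 + 3·13 = 36; e = 33.4 − 36 = -2.6
t=15: Ŝ = -3 + 3·15 = 42; e = 43.9 − 42 = 1.9
t=27: Ŝ = -3 + 3·27 = 78; e = 78.2 − 78 = 0.2
t=28: Ŝ = -3 + 3·28 = 81; e = 80.4 − 81 = -0.6

-1.1, 0.4, 0.8, 1, -2.6, 1.9, 0.2, -0.6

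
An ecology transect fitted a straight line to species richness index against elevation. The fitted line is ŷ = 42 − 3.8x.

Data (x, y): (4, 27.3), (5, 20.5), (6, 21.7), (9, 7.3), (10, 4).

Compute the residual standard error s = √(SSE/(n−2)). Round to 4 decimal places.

s = 2.0817

x=4: ŷ = 42 − 3.8·4 = 26.8; r = 27.3 − 26.8 = 0.5
x=5: ŷ = 42 − 3.8·5 = 23; r = 20.5 − 23 = -2.5
x=6: ŷ = 42 − 3.8·6 = 19.2; r = 21.7 − 19.2 = 2.5
x=9: ŷ = 42 − 3.8·9 = 7.8; r = 7.3 − 7.8 = -0.5
x=10: ŷ = 42 − 3.8·10 = 4; r = 4 − 4 = 0
SSE = 0.25 + 6.25 + 6.25 + 0.25 + 0 = 13
s = √(13/3) = √4.33333 ≈ 2.0817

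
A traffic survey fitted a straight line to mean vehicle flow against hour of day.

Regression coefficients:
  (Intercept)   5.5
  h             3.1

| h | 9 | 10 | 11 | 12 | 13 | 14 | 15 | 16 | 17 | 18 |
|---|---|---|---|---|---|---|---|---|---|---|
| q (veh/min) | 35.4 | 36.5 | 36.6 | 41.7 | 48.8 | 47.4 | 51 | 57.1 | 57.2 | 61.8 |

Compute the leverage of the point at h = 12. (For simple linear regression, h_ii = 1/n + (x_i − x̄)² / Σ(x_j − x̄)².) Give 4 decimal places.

h̄ = (9 + 10 + 11 + 12 + 13 + 14 + 15 + 16 + 17 + 18)/10 = 13.5
Σ(h − h̄)² = 20.25 + 12.25 + 6.25 + 2.25 + 0.25 + 0.25 + 2.25 + 6.25 + 12.25 + 20.25 = 82.5
h = 1/10 + (-1.5)²/82.5 = 0.1 + 0.0272727 = 0.1273

h = 0.1273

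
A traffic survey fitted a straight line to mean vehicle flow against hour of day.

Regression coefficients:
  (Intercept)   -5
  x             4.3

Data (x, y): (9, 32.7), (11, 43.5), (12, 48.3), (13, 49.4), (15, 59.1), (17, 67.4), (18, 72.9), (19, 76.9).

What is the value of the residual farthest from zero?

e = 1.7

x=9: ŷ = -5 + 4.3·9 = 33.7; e = 32.7 − 33.7 = -1
x=11: ŷ = -5 + 4.3·11 = 42.3; e = 43.5 − 42.3 = 1.2
x=12: ŷ = -5 + 4.3·12 = 46.6; e = 48.3 − 46.6 = 1.7
x=13: ŷ = -5 + 4.3·13 = 50.9; e = 49.4 − 50.9 = -1.5
x=15: ŷ = -5 + 4.3·15 = 59.5; e = 59.1 − 59.5 = -0.4
x=17: ŷ = -5 + 4.3·17 = 68.1; e = 67.4 − 68.1 = -0.7
x=18: ŷ = -5 + 4.3·18 = 72.4; e = 72.9 − 72.4 = 0.5
x=19: ŷ = -5 + 4.3·19 = 76.7; e = 76.9 − 76.7 = 0.2
Largest |e| is 1.7 at x = 12, residual 1.7.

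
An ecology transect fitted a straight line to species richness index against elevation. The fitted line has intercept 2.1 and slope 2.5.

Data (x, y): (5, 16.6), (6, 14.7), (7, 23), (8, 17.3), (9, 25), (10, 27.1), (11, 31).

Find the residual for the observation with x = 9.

e = 0.4

ŷ = 2.1 + 2.5·9 = 24.6
e = 25 − 24.6 = 0.4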